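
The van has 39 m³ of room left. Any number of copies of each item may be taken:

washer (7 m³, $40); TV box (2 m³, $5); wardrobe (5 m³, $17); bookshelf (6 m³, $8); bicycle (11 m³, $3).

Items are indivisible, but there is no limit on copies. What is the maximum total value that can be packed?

Best value-per-unit is washer at 40/7; filling with it alone gives 5×40 = 200.
Optimal mix: 5×washer + 2×TV box → volume 39, value 210.

$210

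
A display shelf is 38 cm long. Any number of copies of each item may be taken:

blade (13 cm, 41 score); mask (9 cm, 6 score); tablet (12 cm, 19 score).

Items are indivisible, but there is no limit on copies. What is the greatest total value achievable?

Best value-per-unit is blade at 41/13; filling with it alone gives 2×41 = 82.
Optimal mix: 2×blade + 1×tablet → length 38, value 101.

101 score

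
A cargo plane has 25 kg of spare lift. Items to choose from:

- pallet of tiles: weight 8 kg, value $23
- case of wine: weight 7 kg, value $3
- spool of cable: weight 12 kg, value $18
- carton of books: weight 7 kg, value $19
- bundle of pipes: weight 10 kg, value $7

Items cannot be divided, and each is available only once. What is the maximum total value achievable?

$49

Check high-value combinations within 25 kg:
- pallet of tiles+carton of books+bundle of pipes: weight 8+7+10=25, value 23+19+7=49
- pallet of tiles+case of wine+carton of books: weight 8+7+7=22, value 23+3+19=45
- pallet of tiles+carton of books: weight 8+7=15, value 23+19=42
- pallet of tiles+spool of cable: weight 8+12=20, value 23+18=41
- spool of cable+carton of books: weight 12+7=19, value 18+19=37
Best: $49.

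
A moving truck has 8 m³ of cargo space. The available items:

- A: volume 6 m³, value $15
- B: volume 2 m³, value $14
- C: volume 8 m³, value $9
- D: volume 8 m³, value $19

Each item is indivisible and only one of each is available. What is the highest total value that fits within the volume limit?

Check high-value combinations within 8 m³:
- A+B: volume 6+2=8, value 15+14=29
- D: volume 8, value 19
- A: volume 6, value 15
- B: volume 2, value 14
- C: volume 8, value 9
Best: $29.

$29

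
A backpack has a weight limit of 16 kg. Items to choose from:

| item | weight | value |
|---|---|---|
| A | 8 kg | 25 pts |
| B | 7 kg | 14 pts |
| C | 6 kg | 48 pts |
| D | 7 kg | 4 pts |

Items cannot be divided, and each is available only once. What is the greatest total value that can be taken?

Check high-value combinations within 16 kg:
- A+C: weight 8+6=14, value 25+48=73
- B+C: weight 7+6=13, value 14+48=62
- C+D: weight 6+7=13, value 48+4=52
- C: weight 6, value 48
Best: 73 pts.

73 pts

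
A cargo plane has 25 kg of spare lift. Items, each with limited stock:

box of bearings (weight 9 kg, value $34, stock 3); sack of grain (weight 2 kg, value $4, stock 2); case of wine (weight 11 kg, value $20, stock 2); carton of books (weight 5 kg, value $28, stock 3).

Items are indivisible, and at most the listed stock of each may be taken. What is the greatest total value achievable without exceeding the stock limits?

Best selections within weight 25 and stock limits:
- 1×box of bearings + 3×carton of books: weight 24, value 118
- 2×box of bearings + 1×sack of grain + 1×carton of books: weight 25, value 100
- 1×box of bearings + 2×sack of grain + 2×carton of books: weight 23, value 98
Best: $118.

$118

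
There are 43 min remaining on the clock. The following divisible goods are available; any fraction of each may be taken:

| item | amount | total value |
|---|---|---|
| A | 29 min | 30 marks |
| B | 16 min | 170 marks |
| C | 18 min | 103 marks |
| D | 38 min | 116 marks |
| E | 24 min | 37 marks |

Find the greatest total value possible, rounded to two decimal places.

Take in order of value per unit:
- B (170/16 per unit): all 16 → value 170, running total 170.00
- C (103/18 per unit): all 18 → value 103, running total 273.00
- D (116/38 per unit): 9 of 38 → value 9×116/38 = 27.4737, running total 300.47
Total 300.47.

300.47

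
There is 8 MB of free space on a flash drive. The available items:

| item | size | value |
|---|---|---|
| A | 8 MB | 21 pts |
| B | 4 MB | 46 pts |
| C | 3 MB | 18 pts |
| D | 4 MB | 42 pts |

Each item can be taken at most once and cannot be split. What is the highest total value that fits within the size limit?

Check high-value combinations within 8 MB:
- B+D: size 4+4=8, value 46+42=88
- B+C: size 4+3=7, value 46+18=64
- C+D: size 3+4=7, value 18+42=60
- B: size 4, value 46
Best: 88 pts.

88 pts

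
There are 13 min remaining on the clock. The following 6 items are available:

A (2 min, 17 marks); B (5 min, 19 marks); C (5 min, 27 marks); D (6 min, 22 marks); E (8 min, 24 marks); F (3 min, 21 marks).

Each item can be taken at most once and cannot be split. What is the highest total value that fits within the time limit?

Check high-value combinations within 13 min:
- B+C+F: time 5+5+3=13, value 19+27+21=67
- A+C+D: time 2+5+6=13, value 17+27+22=66
- A+C+F: time 2+5+3=10, value 17+27+21=65
- A+B+C: time 2+5+5=12, value 17+19+27=63
- A+E+F: time 2+8+3=13, value 17+24+21=62
Best: 67 marks.

67 marks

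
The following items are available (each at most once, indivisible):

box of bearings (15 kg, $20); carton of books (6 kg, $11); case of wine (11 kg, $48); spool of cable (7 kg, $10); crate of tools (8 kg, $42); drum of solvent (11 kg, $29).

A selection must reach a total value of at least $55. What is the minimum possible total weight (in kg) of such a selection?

Subsets with value ≥ 55, sorted by total weight:
- carton of books+case of wine: weight 17, value 59
- case of wine+spool of cable: weight 18, value 58
- case of wine+crate of tools: weight 19, value 90
Minimum weight: 17 kg.

17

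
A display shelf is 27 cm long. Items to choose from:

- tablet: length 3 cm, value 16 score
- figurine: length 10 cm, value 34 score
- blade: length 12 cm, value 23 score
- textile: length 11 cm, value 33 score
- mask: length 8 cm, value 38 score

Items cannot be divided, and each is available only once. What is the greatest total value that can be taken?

Check high-value combinations within 27 cm:
- tablet+figurine+mask: length 3+10+8=21, value 16+34+38=88
- tablet+textile+mask: length 3+11+8=22, value 16+33+38=87
- tablet+figurine+textile: length 3+10+11=24, value 16+34+33=83
Best: 88 score.

88 score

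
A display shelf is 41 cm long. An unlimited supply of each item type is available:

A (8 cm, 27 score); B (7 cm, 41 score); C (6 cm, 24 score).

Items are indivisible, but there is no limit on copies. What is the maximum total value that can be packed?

Best value-per-unit is B at 41/7; filling with it alone gives 5×41 = 205.
Optimal mix: 5×B + 1×C → length 41, value 229.

229 score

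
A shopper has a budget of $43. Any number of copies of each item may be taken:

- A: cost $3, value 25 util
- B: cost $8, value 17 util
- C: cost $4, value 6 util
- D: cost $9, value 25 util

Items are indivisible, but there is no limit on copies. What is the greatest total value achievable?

Best value-per-unit is A at 25/3, and filling with it alone uses cost 14×3=42. No mix of the others beats 14×25 = 350.

350 util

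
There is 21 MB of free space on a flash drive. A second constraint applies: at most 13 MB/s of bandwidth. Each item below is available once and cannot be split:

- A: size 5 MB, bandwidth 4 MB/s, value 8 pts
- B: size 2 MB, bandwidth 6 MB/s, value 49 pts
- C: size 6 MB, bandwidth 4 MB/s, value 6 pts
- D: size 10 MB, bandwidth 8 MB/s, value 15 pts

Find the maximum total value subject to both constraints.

57 pts

Feasible sets respecting both limits:
- A+B: size 7, bandwidth 10, value 57
- B+C: size 8, bandwidth 10, value 55
- B: size 2, bandwidth 6, value 49
Best: 57 pts.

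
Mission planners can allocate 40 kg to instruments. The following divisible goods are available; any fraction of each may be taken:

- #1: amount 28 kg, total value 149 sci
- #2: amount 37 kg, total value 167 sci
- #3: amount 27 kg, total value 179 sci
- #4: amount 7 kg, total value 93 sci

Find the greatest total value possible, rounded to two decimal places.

303.93

Take in order of value per unit:
- #4 (93/7 per unit): all 7 → value 93, running total 93.00
- #3 (179/27 per unit): all 27 → value 179, running total 272.00
- #1 (149/28 per unit): 6 of 28 → value 6×149/28 = 31.9286, running total 303.93
Total 303.93.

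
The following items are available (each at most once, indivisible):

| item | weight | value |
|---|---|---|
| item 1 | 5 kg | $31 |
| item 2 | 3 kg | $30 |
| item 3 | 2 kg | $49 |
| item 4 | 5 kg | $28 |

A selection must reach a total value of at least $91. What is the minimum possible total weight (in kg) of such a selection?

10

Subsets with value ≥ 91, sorted by total weight:
- item 1+item 2+item 3: weight 10, value 110
- item 2+item 3+item 4: weight 10, value 107
Minimum weight: 10 kg.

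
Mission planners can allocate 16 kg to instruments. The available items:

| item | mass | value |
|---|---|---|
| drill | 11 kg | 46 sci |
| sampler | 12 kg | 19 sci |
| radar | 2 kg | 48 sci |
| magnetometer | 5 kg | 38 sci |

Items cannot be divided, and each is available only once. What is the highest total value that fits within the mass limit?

94 sci

This is a 0/1 knapsack; check combinations near the capacity.
- drill+radar: mass 11+2=13, value 46+48=94
- radar+magnetometer: mass 2+5=7, value 48+38=86
- drill+magnetometer: mass 11+5=16, value 46+38=84
- sampler+radar: mass 12+2=14, value 19+48=67
Best: 94 sci.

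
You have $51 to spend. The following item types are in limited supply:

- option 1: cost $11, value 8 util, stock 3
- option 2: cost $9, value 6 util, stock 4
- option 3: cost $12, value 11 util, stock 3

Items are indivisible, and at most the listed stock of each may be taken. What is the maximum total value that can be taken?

Best selections within cost 51 and stock limits:
- 1×option 1 + 3×option 3: cost 47, value 41
- 3×option 2 + 2×option 3: cost 51, value 40
- 1×option 2 + 3×option 3: cost 45, value 39
Best: 41 util.

41 util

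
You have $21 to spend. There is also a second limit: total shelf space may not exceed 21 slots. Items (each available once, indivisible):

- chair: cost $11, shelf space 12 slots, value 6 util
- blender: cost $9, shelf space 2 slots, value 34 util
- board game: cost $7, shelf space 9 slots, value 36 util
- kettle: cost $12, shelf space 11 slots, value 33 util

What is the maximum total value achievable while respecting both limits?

70 util

Feasible sets respecting both limits:
- blender+board game: cost 16, shelf space 11, value 70
- board game+kettle: cost 19, shelf space 20, value 69
- blender+kettle: cost 21, shelf space 13, value 67
- chair+board game: cost 18, shelf space 21, value 42
Best: 70 util.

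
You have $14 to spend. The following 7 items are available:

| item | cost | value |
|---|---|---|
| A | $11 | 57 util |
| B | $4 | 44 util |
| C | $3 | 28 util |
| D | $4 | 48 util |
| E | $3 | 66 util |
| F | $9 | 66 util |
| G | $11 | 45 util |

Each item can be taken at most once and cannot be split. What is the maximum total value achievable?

Check high-value combinations within $14:
- B+C+D+E: cost 4+3+4+3=14, value 44+28+48+66=186
- B+D+E: cost 4+4+3=11, value 44+48+66=158
- C+D+E: cost 3+4+3=10, value 28+48+66=142
- B+C+E: cost 4+3+3=10, value 44+28+66=138
- E+F: cost 3+9=12, value 66+66=132
Best: 186 util.

186 util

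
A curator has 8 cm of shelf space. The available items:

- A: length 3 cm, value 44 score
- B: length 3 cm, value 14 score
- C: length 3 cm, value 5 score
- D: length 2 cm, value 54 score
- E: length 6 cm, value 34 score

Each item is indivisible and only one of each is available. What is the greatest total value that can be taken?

112 score

Check high-value combinations within 8 cm:
- A+B+D: length 3+3+2=8, value 44+14+54=112
- A+C+D: length 3+3+2=8, value 44+5+54=103
- A+D: length 3+2=5, value 44+54=98
Best: 112 score.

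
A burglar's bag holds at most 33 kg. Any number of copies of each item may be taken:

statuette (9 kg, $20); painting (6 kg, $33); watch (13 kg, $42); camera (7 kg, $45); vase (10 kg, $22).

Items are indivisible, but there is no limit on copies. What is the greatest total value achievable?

$201

Best value-per-unit is camera at 45/7; filling with it alone gives 4×45 = 180.
Optimal mix: 2×painting + 3×camera → weight 33, value 201.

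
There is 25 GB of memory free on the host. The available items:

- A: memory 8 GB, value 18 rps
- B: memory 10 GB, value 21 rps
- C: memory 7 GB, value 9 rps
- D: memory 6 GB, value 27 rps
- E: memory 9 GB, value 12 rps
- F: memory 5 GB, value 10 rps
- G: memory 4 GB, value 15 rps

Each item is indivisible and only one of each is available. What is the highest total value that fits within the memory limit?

73 rps

Check high-value combinations within 25 GB:
- B+D+F+G: memory 10+6+5+4=25, value 21+27+10+15=73
- A+D+F+G: memory 8+6+5+4=23, value 18+27+10+15=70
- A+C+D+G: memory 8+7+6+4=25, value 18+9+27+15=69
Best: 73 rps.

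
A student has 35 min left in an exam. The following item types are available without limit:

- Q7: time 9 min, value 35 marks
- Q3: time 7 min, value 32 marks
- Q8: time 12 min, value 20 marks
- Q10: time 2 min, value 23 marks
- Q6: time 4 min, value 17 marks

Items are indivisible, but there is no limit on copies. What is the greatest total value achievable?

391 marks

Best value-per-unit is Q10 at 23/2, and filling with it alone uses time 17×2=34. No mix of the others beats 17×23 = 391.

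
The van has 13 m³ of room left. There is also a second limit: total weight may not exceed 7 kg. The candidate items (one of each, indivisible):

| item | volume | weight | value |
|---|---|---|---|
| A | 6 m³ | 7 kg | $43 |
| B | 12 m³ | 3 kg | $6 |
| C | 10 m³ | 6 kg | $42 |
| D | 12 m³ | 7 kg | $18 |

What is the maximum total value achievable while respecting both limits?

Feasible sets respecting both limits:
- A: volume 6, weight 7, value 43
- C: volume 10, weight 6, value 42
- D: volume 12, weight 7, value 18
- B: volume 12, weight 3, value 6
Best: $43.

$43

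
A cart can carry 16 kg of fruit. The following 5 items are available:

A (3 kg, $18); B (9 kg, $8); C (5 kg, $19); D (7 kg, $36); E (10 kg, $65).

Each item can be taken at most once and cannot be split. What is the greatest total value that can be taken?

Check high-value combinations within 16 kg:
- C+E: weight 5+10=15, value 19+65=84
- A+E: weight 3+10=13, value 18+65=83
- A+C+D: weight 3+5+7=15, value 18+19+36=73
Best: $84.

$84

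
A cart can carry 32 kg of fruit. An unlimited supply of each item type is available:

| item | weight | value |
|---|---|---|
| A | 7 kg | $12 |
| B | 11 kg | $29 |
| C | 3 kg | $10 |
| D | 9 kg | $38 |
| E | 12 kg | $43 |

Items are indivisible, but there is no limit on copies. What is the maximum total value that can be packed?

Best value-per-unit is D at 38/9; filling with it alone gives 3×38 = 114.
Optimal mix: 1×C + 3×D → weight 30, value 124.

$124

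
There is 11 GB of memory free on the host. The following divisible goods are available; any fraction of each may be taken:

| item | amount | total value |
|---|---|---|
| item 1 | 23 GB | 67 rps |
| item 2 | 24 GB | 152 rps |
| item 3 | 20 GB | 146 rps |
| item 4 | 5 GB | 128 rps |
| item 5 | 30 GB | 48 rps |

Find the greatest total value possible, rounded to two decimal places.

171.80

Take in order of value per unit:
- item 4 (128/5 per unit): all 5 → value 128, running total 128.00
- item 3 (146/20 per unit): 6 of 20 → value 6×146/20 = 43.8000, running total 171.80
Total 171.80.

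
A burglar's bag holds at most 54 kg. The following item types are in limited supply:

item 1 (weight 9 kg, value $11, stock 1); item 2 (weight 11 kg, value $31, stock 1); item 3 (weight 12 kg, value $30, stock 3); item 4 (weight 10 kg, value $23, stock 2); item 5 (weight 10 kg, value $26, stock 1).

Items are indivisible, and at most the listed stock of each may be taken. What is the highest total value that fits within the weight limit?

Best selections within weight 54 and stock limits:
- 1×item 2 + 1×item 3 + 2×item 4 + 1×item 5: weight 53, value 133
- 2×item 3 + 2×item 4 + 1×item 5: weight 54, value 132
- 1×item 1 + 1×item 2 + 2×item 3 + 1×item 5: weight 54, value 128
Best: $133.

$133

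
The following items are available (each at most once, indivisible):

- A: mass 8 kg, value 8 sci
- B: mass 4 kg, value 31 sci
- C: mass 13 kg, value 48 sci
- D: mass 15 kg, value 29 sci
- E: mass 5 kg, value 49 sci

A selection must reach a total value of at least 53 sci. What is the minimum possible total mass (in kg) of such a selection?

Subsets with value ≥ 53, sorted by total mass:
- B+E: mass 9, value 80
- A+E: mass 13, value 57
- A+B+E: mass 17, value 88
Minimum mass: 9 kg.

9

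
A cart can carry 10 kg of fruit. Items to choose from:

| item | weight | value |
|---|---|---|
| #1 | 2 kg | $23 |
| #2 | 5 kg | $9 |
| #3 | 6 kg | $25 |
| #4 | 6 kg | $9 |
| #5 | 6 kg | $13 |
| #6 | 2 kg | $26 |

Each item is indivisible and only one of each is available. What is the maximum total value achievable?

$74

Check high-value combinations within 10 kg:
- #1+#3+#6: weight 2+6+2=10, value 23+25+26=74
- #1+#5+#6: weight 2+6+2=10, value 23+13+26=62
- #1+#2+#6: weight 2+5+2=9, value 23+9+26=58
Best: $74.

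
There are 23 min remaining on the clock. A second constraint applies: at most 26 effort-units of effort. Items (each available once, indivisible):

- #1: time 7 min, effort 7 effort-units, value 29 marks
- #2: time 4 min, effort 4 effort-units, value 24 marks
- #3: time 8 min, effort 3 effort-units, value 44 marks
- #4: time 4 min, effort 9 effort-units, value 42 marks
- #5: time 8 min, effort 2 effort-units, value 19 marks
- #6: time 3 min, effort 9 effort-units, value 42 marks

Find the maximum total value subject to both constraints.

152 marks

Feasible sets respecting both limits:
- #2+#3+#4+#6: time 19, effort 25, value 152
- #3+#4+#5+#6: time 23, effort 23, value 147
- #1+#2+#3+#4: time 23, effort 23, value 139
- #1+#2+#3+#6: time 22, effort 23, value 139
Best: 152 marks.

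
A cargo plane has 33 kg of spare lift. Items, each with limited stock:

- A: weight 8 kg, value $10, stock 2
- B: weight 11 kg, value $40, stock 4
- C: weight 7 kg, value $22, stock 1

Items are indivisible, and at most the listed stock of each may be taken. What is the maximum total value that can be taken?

Best selections within weight 33 and stock limits:
- 3×B: weight 33, value 120
- 2×B + 1×C: weight 29, value 102
Best: $120.

$120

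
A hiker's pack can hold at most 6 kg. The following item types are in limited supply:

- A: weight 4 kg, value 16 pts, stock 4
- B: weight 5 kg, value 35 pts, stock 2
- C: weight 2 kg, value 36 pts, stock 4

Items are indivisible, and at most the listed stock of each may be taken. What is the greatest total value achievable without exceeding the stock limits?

Best selections within weight 6 and stock limits:
- 3×C: weight 6, value 108
- 2×C: weight 4, value 72
Best: 108 pts.

108 pts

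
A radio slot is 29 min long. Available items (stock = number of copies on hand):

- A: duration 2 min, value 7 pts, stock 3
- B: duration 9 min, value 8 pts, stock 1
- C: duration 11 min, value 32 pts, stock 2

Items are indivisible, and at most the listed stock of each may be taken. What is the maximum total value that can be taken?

Top feasible selections:
- 3×A + 2×C: duration 28, value 85
- 2×A + 2×C: duration 26, value 78
Best: 85 pts.

85 pts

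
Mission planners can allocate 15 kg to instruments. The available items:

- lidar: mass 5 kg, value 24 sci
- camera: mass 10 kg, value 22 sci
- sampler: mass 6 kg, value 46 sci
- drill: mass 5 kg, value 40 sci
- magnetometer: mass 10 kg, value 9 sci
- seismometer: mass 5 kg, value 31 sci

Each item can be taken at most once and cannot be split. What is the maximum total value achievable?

Check high-value combinations within 15 kg:
- lidar+drill+seismometer: mass 5+5+5=15, value 24+40+31=95
- sampler+drill: mass 6+5=11, value 46+40=86
- sampler+seismometer: mass 6+5=11, value 46+31=77
- drill+seismometer: mass 5+5=10, value 40+31=71
Best: 95 sci.

95 sci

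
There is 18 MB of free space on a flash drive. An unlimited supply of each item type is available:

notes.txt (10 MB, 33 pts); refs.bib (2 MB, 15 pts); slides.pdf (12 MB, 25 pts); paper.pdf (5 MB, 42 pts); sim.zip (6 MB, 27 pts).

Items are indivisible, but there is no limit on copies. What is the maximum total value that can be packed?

Best value-per-unit is paper.pdf at 42/5; filling with it alone gives 3×42 = 126.
Optimal mix: 4×refs.bib + 2×paper.pdf → size 18, value 144.

144 pts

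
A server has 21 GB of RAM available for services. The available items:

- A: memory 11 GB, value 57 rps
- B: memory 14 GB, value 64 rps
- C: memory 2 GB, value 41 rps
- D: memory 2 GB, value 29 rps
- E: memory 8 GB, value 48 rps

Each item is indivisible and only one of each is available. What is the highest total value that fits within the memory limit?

146 rps

Check high-value combinations within 21 GB:
- A+C+E: memory 11+2+8=21, value 57+41+48=146
- B+C+D: memory 14+2+2=18, value 64+41+29=134
- A+D+E: memory 11+2+8=21, value 57+29+48=134
- A+C+D: memory 11+2+2=15, value 57+41+29=127
- C+D+E: memory 2+2+8=12, value 41+29+48=118
Best: 146 rps.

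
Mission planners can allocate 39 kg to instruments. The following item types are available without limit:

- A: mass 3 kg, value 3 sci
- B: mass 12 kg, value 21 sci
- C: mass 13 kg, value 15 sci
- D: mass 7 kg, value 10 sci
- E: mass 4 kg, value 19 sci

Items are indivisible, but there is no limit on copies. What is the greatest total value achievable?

174 sci

Best value-per-unit is E at 19/4; filling with it alone gives 9×19 = 171.
Optimal mix: 1×A + 9×E → mass 39, value 174.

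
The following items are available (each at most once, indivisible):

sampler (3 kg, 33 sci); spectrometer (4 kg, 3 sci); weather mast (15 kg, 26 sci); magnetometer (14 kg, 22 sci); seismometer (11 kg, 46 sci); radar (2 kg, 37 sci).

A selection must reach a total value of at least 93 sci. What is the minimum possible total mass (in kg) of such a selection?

Subsets with value ≥ 93, sorted by total mass:
- sampler+seismometer+radar: mass 16, value 116
- sampler+spectrometer+seismometer+radar: mass 20, value 119
Minimum mass: 16 kg.

16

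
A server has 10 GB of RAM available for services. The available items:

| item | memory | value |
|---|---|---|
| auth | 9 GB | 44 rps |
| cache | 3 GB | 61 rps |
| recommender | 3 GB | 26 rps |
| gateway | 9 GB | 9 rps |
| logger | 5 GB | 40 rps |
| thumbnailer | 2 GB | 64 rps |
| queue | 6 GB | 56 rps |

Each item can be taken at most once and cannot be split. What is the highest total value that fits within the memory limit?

165 rps

Check high-value combinations within 10 GB:
- cache+logger+thumbnailer: memory 3+5+2=10, value 61+40+64=165
- cache+recommender+thumbnailer: memory 3+3+2=8, value 61+26+64=151
- recommender+logger+thumbnailer: memory 3+5+2=10, value 26+40+64=130
- cache+thumbnailer: memory 3+2=5, value 61+64=125
- thumbnailer+queue: memory 2+6=8, value 64+56=120
Best: 165 rps.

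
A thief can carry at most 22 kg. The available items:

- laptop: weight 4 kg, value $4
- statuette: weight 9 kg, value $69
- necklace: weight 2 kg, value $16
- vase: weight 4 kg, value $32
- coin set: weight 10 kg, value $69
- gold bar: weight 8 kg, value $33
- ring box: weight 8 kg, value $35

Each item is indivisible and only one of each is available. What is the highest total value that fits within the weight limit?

$154

Check high-value combinations within 22 kg:
- statuette+necklace+coin set: weight 9+2+10=21, value 69+16+69=154
- statuette+coin set: weight 9+10=19, value 69+69=138
- statuette+vase+ring box: weight 9+4+8=21, value 69+32+35=136
- vase+coin set+ring box: weight 4+10+8=22, value 32+69+35=136
- statuette+vase+gold bar: weight 9+4+8=21, value 69+32+33=134
Best: $154.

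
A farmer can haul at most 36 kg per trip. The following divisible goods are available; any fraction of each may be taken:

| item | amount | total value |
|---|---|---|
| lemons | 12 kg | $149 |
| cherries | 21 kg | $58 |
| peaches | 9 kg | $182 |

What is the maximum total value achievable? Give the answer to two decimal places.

372.43

Take in order of value per unit:
- peaches (182/9 per unit): all 9 → value 182, running total 182.00
- lemons (149/12 per unit): all 12 → value 149, running total 331.00
- cherries (58/21 per unit): 15 of 21 → value 15×58/21 = 41.4286, running total 372.43
Total 372.43.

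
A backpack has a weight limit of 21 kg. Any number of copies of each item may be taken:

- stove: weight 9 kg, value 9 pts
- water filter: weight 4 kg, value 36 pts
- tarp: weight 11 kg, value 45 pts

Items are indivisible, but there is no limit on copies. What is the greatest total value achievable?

Best value-per-unit is water filter at 36/4, and filling with it alone uses weight 5×4=20. No mix of the others beats 5×36 = 180.

180 pts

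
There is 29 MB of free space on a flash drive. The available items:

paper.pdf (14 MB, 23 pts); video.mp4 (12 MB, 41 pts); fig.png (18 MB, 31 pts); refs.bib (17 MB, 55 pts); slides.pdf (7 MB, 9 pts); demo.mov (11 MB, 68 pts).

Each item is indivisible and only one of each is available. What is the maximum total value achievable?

123 pts

Check high-value combinations within 29 MB:
- refs.bib+demo.mov: size 17+11=28, value 55+68=123
- video.mp4+demo.mov: size 12+11=23, value 41+68=109
- fig.png+demo.mov: size 18+11=29, value 31+68=99
Best: 123 pts.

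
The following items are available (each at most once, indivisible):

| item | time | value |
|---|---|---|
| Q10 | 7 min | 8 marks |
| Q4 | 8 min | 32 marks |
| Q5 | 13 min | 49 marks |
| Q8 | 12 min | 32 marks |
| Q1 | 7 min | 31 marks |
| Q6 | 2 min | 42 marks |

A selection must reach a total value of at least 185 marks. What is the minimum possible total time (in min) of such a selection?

Subsets with value ≥ 185, sorted by total time:
- Q4+Q5+Q8+Q1+Q6: time 42, value 186
- Q10+Q4+Q5+Q8+Q1+Q6: time 49, value 194
Minimum time: 42 min.

42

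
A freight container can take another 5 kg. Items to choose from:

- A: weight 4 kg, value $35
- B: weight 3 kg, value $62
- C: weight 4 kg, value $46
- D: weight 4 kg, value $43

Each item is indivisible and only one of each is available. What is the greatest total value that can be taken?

$62

Check high-value combinations within 5 kg:
- B: weight 3, value 62
- C: weight 4, value 46
- D: weight 4, value 43
- A: weight 4, value 35
Best: $62.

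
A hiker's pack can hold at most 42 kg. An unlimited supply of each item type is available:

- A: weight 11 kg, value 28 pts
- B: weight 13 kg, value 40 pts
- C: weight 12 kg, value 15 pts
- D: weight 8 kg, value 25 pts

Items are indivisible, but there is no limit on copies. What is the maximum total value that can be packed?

Best value-per-unit is D at 25/8; filling with it alone gives 5×25 = 125.
Optimal mix: 2×B + 2×D → weight 42, value 130.

130 pts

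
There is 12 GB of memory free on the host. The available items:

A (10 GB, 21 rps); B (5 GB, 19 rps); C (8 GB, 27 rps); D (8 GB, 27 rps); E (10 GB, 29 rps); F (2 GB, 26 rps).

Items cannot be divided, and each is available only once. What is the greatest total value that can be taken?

55 rps

Check high-value combinations within 12 GB:
- E+F: memory 10+2=12, value 29+26=55
- C+F: memory 8+2=10, value 27+26=53
- D+F: memory 8+2=10, value 27+26=53
- A+F: memory 10+2=12, value 21+26=47
- B+F: memory 5+2=7, value 19+26=45
Best: 55 rps.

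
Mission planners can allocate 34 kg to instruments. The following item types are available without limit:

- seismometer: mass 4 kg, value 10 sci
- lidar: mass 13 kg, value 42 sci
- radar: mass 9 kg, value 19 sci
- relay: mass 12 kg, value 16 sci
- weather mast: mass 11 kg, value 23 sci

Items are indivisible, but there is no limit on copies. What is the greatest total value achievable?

Best value-per-unit is lidar at 42/13; filling with it alone gives 2×42 = 84.
Optimal mix: 2×seismometer + 2×lidar → mass 34, value 104.

104 sci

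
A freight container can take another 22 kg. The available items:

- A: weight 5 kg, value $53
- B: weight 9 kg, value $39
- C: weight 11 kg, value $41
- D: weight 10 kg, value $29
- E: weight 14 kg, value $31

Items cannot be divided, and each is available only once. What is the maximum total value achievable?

$94

Check high-value combinations within 22 kg:
- A+C: weight 5+11=16, value 53+41=94
- A+B: weight 5+9=14, value 53+39=92
- A+E: weight 5+14=19, value 53+31=84
Best: $94.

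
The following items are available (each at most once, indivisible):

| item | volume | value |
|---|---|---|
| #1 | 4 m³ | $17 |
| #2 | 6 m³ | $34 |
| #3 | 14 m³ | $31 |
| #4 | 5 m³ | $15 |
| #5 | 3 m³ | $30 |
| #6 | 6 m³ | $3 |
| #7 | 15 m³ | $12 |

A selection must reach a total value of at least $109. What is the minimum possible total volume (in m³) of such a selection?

27

Subsets with value ≥ 109, sorted by total volume:
- #1+#2+#3+#5: volume 27, value 112
- #2+#3+#4+#5: volume 28, value 110
Minimum volume: 27 m³.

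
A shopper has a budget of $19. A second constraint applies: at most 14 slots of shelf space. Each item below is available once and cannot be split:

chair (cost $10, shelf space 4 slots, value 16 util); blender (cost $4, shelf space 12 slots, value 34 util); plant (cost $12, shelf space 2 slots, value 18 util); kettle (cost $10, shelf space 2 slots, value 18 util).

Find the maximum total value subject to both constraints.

52 util

Feasible sets respecting both limits:
- blender+plant: cost 16, shelf space 14, value 52
- blender+kettle: cost 14, shelf space 14, value 52
- blender: cost 4, shelf space 12, value 34
- plant: cost 12, shelf space 2, value 18
Best: 52 util.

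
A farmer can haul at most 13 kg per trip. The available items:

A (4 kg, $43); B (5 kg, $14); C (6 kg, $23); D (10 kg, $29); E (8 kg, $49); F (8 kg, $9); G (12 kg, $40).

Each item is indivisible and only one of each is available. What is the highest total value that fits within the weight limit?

Check high-value combinations within 13 kg:
- A+E: weight 4+8=12, value 43+49=92
- A+C: weight 4+6=10, value 43+23=66
- B+E: weight 5+8=13, value 14+49=63
- A+B: weight 4+5=9, value 43+14=57
- A+F: weight 4+8=12, value 43+9=52
Best: $92.

$92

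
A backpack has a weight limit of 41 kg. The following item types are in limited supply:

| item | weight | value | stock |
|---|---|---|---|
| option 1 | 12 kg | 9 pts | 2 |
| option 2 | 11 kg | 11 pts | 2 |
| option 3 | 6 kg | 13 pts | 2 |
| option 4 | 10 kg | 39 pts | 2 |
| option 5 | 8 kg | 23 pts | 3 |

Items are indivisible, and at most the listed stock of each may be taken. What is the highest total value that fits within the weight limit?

127 pts

Best selections within weight 41 and stock limits:
- 2×option 3 + 2×option 4 + 1×option 5: weight 40, value 127
- 2×option 4 + 2×option 5: weight 36, value 124
- 1×option 3 + 1×option 4 + 3×option 5: weight 40, value 121
Best: 127 pts.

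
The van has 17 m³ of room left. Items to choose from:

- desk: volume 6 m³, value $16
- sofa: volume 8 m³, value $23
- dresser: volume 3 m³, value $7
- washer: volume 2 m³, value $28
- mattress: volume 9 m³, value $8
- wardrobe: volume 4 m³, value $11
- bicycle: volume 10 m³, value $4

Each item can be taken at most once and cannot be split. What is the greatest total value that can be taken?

This is a 0/1 knapsack; check combinations near the capacity.
- sofa+dresser+washer+wardrobe: volume 8+3+2+4=17, value 23+7+28+11=69
- desk+sofa+washer: volume 6+8+2=16, value 16+23+28=67
- sofa+washer+wardrobe: volume 8+2+4=14, value 23+28+11=62
Best: $69.

$69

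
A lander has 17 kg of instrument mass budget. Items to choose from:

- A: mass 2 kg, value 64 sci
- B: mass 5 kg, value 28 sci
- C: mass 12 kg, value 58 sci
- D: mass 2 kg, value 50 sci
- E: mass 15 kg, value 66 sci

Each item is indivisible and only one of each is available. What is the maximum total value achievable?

This is a 0/1 knapsack; check combinations near the capacity.
- A+C+D: mass 2+12+2=16, value 64+58+50=172
- A+B+D: mass 2+5+2=9, value 64+28+50=142
- A+E: mass 2+15=17, value 64+66=130
- A+C: mass 2+12=14, value 64+58=122
Best: 172 sci.

172 sci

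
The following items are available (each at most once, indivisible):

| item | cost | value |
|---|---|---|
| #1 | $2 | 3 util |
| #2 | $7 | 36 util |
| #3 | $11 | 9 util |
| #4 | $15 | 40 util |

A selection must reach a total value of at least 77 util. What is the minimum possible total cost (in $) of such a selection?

24

Subsets with value ≥ 77, sorted by total cost:
- #1+#2+#4: cost 24, value 79
- #2+#3+#4: cost 33, value 85
Minimum cost: 24 $.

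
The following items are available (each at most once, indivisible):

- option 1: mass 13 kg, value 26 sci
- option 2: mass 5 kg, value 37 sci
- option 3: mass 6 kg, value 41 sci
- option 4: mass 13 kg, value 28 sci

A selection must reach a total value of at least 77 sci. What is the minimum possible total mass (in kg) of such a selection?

Subsets with value ≥ 77, sorted by total mass:
- option 2+option 3: mass 11, value 78
- option 2+option 3+option 4: mass 24, value 106
- option 1+option 2+option 3: mass 24, value 104
Minimum mass: 11 kg.

11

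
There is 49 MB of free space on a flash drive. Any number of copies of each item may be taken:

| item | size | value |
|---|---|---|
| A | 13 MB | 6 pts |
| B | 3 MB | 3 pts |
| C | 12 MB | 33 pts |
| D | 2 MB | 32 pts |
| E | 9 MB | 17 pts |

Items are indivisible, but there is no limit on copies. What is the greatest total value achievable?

768 pts

Best value-per-unit is D at 32/2, and filling with it alone uses size 24×2=48. No mix of the others beats 24×32 = 768.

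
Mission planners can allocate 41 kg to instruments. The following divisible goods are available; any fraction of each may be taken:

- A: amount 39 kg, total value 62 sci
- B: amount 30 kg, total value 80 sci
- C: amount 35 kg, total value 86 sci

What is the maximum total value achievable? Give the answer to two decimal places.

107.03

Take in order of value per unit:
- B (80/30 per unit): all 30 → value 80, running total 80.00
- C (86/35 per unit): 11 of 35 → value 11×86/35 = 27.0286, running total 107.03
Total 107.03.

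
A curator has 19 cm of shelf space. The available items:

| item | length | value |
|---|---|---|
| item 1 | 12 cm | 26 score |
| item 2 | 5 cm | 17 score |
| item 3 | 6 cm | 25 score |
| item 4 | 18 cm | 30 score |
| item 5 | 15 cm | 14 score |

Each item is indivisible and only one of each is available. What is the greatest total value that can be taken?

Check high-value combinations within 19 cm:
- item 1+item 3: length 12+6=18, value 26+25=51
- item 1+item 2: length 12+5=17, value 26+17=43
- item 2+item 3: length 5+6=11, value 17+25=42
- item 4: length 18, value 30
Best: 51 score.

51 score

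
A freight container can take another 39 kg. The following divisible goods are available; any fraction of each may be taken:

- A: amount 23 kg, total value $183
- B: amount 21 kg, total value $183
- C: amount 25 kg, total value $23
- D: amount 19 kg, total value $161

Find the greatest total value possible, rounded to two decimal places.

Take in order of value per unit:
- B (183/21 per unit): all 21 → value 183, running total 183.00
- D (161/19 per unit): 18 of 19 → value 18×161/19 = 152.5263, running total 335.53
Total 335.53.

335.53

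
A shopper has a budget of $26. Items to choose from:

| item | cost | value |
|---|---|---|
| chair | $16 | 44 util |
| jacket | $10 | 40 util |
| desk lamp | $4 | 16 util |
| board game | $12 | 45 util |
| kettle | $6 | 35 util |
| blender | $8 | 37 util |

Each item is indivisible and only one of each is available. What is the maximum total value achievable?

117 util

Check high-value combinations within $26:
- board game+kettle+blender: cost 12+6+8=26, value 45+35+37=117
- jacket+kettle+blender: cost 10+6+8=24, value 40+35+37=112
- jacket+desk lamp+board game: cost 10+4+12=26, value 40+16+45=101
Best: 117 util.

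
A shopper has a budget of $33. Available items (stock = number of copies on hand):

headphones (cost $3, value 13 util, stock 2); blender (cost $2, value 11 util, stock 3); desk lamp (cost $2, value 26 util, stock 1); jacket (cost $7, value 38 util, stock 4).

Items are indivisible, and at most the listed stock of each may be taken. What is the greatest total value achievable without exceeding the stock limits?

191 util

Top feasible selections:
- 1×headphones + 1×desk lamp + 4×jacket: cost 33, value 191
- 1×blender + 1×desk lamp + 4×jacket: cost 32, value 189
- 2×headphones + 2×blender + 1×desk lamp + 3×jacket: cost 33, value 188
- 1×headphones + 3×blender + 1×desk lamp + 3×jacket: cost 32, value 186
Best: 191 util.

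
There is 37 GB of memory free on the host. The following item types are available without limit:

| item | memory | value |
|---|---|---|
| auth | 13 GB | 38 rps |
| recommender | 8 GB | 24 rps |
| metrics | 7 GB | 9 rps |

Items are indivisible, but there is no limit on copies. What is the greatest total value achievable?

110 rps

Best value-per-unit is recommender at 24/8; filling with it alone gives 4×24 = 96.
Optimal mix: 1×auth + 3×recommender → memory 37, value 110.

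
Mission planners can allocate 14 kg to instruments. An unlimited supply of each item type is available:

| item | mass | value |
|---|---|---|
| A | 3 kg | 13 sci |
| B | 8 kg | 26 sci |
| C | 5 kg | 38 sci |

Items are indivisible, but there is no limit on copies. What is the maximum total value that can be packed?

Best value-per-unit is C at 38/5; filling with it alone gives 2×38 = 76.
Optimal mix: 1×A + 2×C → mass 13, value 89.

89 sci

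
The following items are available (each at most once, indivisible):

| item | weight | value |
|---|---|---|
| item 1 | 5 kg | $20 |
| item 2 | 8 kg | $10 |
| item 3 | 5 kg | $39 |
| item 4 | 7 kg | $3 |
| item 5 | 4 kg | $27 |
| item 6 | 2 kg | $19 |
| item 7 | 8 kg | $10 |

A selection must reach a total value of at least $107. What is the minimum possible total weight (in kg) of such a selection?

Subsets with value ≥ 107, sorted by total weight:
- item 1+item 3+item 4+item 5+item 6: weight 23, value 108
- item 1+item 2+item 3+item 5+item 6: weight 24, value 115
- item 1+item 3+item 5+item 6+item 7: weight 24, value 115
- item 1+item 2+item 3+item 4+item 5+item 6: weight 31, value 118
Minimum weight: 23 kg.

23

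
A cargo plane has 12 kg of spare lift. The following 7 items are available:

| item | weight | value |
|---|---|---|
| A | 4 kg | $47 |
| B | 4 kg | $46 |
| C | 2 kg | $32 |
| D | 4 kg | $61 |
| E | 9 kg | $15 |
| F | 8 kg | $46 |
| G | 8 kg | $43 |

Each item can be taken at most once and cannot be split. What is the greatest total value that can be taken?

$154

This is a 0/1 knapsack; check combinations near the capacity.
- A+B+D: weight 4+4+4=12, value 47+46+61=154
- A+C+D: weight 4+2+4=10, value 47+32+61=140
- B+C+D: weight 4+2+4=10, value 46+32+61=139
- A+B+C: weight 4+4+2=10, value 47+46+32=125
- A+D: weight 4+4=8, value 47+61=108
Best: $154.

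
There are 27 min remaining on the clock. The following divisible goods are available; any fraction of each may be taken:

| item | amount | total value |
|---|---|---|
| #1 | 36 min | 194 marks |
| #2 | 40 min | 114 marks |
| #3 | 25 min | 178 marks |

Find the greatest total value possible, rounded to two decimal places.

Take in order of value per unit:
- #3 (178/25 per unit): all 25 → value 178, running total 178.00
- #1 (194/36 per unit): 2 of 36 → value 2×194/36 = 10.7778, running total 188.78
Total 188.78.

188.78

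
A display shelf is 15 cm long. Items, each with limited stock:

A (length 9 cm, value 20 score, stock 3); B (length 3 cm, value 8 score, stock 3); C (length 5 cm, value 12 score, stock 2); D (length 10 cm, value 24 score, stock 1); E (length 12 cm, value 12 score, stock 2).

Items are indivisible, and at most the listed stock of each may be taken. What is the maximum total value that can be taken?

Top feasible selections:
- 3×B + 1×C: length 14, value 36
- 1×C + 1×D: length 15, value 36
- 1×A + 2×B: length 15, value 36
- 1×B + 1×D: length 13, value 32
Best: 36 score.

36 score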